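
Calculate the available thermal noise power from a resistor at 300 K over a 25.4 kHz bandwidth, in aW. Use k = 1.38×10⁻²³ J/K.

P_n = kTB = 1.38×10⁻²³ × 300 × 2.54×10⁴ = 1.05×10⁻¹⁶ W = 105 aW

105 aW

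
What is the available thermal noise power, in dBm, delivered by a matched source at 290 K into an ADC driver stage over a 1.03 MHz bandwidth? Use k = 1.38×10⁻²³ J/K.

P_n = kTB = 1.38×10⁻²³ × 290 × 1.03×10⁶ = 4.12×10⁻¹⁵ W
In dBm: 10 log₁₀(4.12×10⁻¹⁵ / 10⁻³) = −113.8 dBm

−113.8 dBm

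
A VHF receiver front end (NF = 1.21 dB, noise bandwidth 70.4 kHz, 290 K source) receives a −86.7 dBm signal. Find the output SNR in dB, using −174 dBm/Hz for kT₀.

Noise floor: N = −174 + 10 log₁₀(B) + NF
10 log₁₀(7.04×10⁴) = 48.48 dB
N = −174 + 48.48 + 1.21 = −124.31 dBm
SNR = P_sig − N = −86.7 − (−124.31) = 37.61 dB → 37.6 dB

37.6 dB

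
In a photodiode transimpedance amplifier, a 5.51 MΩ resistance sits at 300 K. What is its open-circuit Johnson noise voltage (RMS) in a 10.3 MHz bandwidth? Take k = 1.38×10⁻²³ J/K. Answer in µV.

969 µV

V_n = √(4kTRB)
4kTRB = 4 × 1.38×10⁻²³ × 300 × 5.51×10⁶ × 1.03×10⁷ = 9.40×10⁻⁷ V²
V_n = √(9.40×10⁻⁷) = 9.69×10⁻⁴ V = 969 µV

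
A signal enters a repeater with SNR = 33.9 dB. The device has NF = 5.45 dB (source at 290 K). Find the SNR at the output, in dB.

By definition F = SNR_in/SNR_out, so in dB: SNR_out = SNR_in − NF
SNR_out = 33.9 − 5.45 = 28.45 dB

28.45 dB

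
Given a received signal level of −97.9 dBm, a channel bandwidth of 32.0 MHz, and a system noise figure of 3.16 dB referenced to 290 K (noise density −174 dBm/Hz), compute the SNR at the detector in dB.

−2.1 dB

Noise floor: N = −174 + 10 log₁₀(B) + NF
10 log₁₀(3.20×10⁷) = 75.05 dB
N = −174 + 75.05 + 3.16 = −95.79 dBm
SNR = P_sig − N = −97.9 − (−95.79) = −2.11 dB → −2.1 dB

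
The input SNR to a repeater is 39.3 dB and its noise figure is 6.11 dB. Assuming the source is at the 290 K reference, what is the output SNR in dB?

33.19 dB

By definition F = SNR_in/SNR_out, so in dB: SNR_out = SNR_in − NF
SNR_out = 39.3 − 6.11 = 33.19 dB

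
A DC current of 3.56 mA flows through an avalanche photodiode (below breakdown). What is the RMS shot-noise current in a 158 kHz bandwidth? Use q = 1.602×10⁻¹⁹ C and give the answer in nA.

I_n = √(2qI·B)
2qI·B = 2 × 1.602×10⁻¹⁹ × 3.56×10⁻³ × 1.58×10⁵ = 1.80×10⁻¹⁶ A²
I_n = √(1.80×10⁻¹⁶) = 1.34×10⁻⁸ A = 13.4 nA

13.4 nA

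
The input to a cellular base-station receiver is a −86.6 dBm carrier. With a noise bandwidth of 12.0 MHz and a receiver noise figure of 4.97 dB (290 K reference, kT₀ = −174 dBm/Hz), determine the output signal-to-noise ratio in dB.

11.6 dB

Noise floor: N = −174 + 10 log₁₀(B) + NF
10 log₁₀(1.20×10⁷) = 70.79 dB
N = −174 + 70.79 + 4.97 = −98.24 dBm
SNR = P_sig − N = −86.6 − (−98.24) = 11.64 dB → 11.6 dB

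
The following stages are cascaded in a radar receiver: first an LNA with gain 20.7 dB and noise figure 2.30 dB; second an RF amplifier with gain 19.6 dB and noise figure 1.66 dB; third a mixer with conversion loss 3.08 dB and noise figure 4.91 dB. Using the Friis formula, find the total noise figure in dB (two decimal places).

2.31 dB

Convert to linear (a loss of L dB is a gain of −L dB): F_i = 10^(NF_i/10), G_i = 10^(G_i,dB/10)
  Stage 1: F_1 = 10^(2.30/10) = 1.698, G_1 = 10^(20.7/10) = 117.5
  Stage 2: F_2 = 10^(1.66/10) = 1.466, G_2 = 10^(19.6/10) = 91.20
  Stage 3: F_3 = 10^(4.91/10) = 3.097, G_3 = 10^(−3.08/10) = 0.4920
Friis cascade:
  F = 1.698 + (1.466 − 1)/117.5 + (3.097 − 1)/1.072×10⁴ = 1.702
NF = 10 log₁₀(1.702) = 2.31 dB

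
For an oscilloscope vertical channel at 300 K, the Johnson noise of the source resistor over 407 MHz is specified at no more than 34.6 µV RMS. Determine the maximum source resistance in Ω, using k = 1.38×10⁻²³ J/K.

Johnson–Nyquist: V_n = √(4kTRB) ⇒ R = V_n² / (4kTB)
4kTB = 4 × 1.38×10⁻²³ × 300 × 4.07×10⁸ = 6.74×10⁻¹²
R = (3.46×10⁻⁵)² / 6.74×10⁻¹² = 1.78×10² Ω = 178 Ω

178 Ω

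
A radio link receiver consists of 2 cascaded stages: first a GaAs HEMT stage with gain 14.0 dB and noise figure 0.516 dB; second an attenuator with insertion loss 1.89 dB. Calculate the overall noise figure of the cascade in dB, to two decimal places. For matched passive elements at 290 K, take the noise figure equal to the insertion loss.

0.60 dB

Convert to linear (a loss of L dB is a gain of −L dB): F_i = 10^(NF_i/10), G_i = 10^(G_i,dB/10)
  Stage 1: F_1 = 10^(0.516/10) = 1.126, G_1 = 10^(14.0/10) = 25.12
  Stage 2: F_2 = 10^(1.89/10) = 1.545, G_2 = 10^(−1.89/10) = 0.6471
Friis cascade:
  F = 1.126 + (1.545 − 1)/25.12 = 1.148
NF = 10 log₁₀(1.148) = 0.60 dB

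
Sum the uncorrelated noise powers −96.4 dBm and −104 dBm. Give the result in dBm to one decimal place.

Convert to linear, add, convert back:
P₁ = 2.29×10⁻¹³ W, P₂ = 3.98×10⁻¹⁴ W
P_tot = 2.69×10⁻¹³ W → 10 log₁₀(P_tot / 10⁻³) = −95.7 dBm

−95.7 dBm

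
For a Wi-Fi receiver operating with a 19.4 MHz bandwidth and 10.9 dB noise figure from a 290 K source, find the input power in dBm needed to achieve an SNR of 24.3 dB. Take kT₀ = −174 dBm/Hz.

Sensitivity = −174 + 10 log₁₀(B) + NF + SNR_min
= −174 + 72.88 + 10.9 + 24.3
= −65.92 dBm → −65.9 dBm

−65.9 dBm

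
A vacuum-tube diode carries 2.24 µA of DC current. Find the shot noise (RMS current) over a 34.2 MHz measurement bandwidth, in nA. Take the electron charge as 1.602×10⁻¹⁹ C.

I_n = √(2qI·B)
2qI·B = 2 × 1.602×10⁻¹⁹ × 2.24×10⁻⁶ × 3.42×10⁷ = 2.45×10⁻¹⁷ A²
I_n = √(2.45×10⁻¹⁷) = 4.95×10⁻⁹ A = 4.95 nA

4.95 nA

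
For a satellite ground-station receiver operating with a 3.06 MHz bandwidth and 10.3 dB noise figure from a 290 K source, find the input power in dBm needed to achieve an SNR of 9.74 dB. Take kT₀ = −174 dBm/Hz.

Sensitivity = −174 + 10 log₁₀(B) + NF + SNR_min
= −174 + 64.86 + 10.3 + 9.74
= −89.10 dBm → −89.1 dBm

−89.1 dBm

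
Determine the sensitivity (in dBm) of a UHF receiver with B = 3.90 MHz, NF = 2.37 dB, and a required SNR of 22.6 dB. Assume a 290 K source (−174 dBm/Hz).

−83.1 dBm

Sensitivity = −174 + 10 log₁₀(B) + NF + SNR_min
= −174 + 65.91 + 2.37 + 22.6
= −83.12 dBm → −83.1 dBm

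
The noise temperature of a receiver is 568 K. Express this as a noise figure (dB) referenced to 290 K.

F = 1 + T_e/T₀ = 1 + 568/290 = 2.95862
NF = 10 log₁₀(2.95862) = 4.71 dB

4.71 dB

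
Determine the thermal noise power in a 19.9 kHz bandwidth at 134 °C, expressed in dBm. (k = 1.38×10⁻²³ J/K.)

−129.5 dBm

T = 134 °C + 273.15 = 407.15 K
P_n = kTB = 1.38×10⁻²³ × 407.15 × 1.99×10⁴ = 1.12×10⁻¹⁶ W
In dBm: 10 log₁₀(1.12×10⁻¹⁶ / 10⁻³) = −129.5 dBm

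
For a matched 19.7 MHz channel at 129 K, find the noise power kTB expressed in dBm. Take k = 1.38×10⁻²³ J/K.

−104.6 dBm

P_n = kTB = 1.38×10⁻²³ × 129 × 1.97×10⁷ = 3.51×10⁻¹⁴ W
In dBm: 10 log₁₀(3.51×10⁻¹⁴ / 10⁻³) = −104.6 dBm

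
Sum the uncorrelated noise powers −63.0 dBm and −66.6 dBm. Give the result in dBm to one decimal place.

−61.4 dBm

Convert to linear, add, convert back:
P₁ = 5.01×10⁻¹⁰ W, P₂ = 2.19×10⁻¹⁰ W
P_tot = 7.20×10⁻¹⁰ W → 10 log₁₀(P_tot / 10⁻³) = −61.4 dBm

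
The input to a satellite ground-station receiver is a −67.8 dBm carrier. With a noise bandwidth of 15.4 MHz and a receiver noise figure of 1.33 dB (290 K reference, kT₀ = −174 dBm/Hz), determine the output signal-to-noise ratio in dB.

Noise floor: N = −174 + 10 log₁₀(B) + NF
10 log₁₀(1.54×10⁷) = 71.88 dB
N = −174 + 71.88 + 1.33 = −100.79 dBm
SNR = P_sig − N = −67.8 − (−100.79) = 32.99 dB → 33.0 dB

33.0 dB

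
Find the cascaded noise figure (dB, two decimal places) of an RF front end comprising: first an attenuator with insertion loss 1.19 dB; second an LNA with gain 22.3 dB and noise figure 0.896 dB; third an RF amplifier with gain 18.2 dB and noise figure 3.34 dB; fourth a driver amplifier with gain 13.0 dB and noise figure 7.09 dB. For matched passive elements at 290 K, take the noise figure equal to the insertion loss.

2.11 dB

Convert to linear (a loss of L dB is a gain of −L dB): F_i = 10^(NF_i/10), G_i = 10^(G_i,dB/10)
  Stage 1: F_1 = 10^(1.19/10) = 1.315, G_1 = 10^(−1.19/10) = 0.7603
  Stage 2: F_2 = 10^(0.896/10) = 1.229, G_2 = 10^(22.3/10) = 169.8
  Stage 3: F_3 = 10^(3.34/10) = 2.158, G_3 = 10^(18.2/10) = 66.07
  Stage 4: F_4 = 10^(7.09/10) = 5.117, G_4 = 10^(13.0/10) = 19.95
Friis cascade:
  F = 1.315 + (1.229 − 1)/0.7603 + (2.158 − 1)/129.1 + (5.117 − 1)/8531 = 1.626
NF = 10 log₁₀(1.626) = 2.11 dB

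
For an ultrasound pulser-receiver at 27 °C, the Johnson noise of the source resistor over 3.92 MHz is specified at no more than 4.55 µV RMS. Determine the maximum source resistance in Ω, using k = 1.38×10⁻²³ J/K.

T = 27 °C + 273.15 = 300.15 K
Johnson–Nyquist: V_n = √(4kTRB) ⇒ R = V_n² / (4kTB)
4kTB = 4 × 1.38×10⁻²³ × 300.15 × 3.92×10⁶ = 6.49×10⁻¹⁴
R = (4.55×10⁻⁶)² / 6.49×10⁻¹⁴ = 3.19×10² Ω = 319 Ω

319 Ω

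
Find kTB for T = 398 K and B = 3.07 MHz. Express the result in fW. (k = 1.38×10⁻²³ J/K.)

16.9 fW

P_n = kTB = 1.38×10⁻²³ × 398 × 3.07×10⁶ = 1.69×10⁻¹⁴ W = 16.9 fW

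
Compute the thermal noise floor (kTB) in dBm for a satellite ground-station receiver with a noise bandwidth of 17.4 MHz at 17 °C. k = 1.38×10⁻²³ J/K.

T = 17 °C + 273.15 = 290.15 K
P_n = kTB = 1.38×10⁻²³ × 290.15 × 1.74×10⁷ = 6.97×10⁻¹⁴ W
In dBm: 10 log₁₀(6.97×10⁻¹⁴ / 10⁻³) = −101.6 dBm

−101.6 dBm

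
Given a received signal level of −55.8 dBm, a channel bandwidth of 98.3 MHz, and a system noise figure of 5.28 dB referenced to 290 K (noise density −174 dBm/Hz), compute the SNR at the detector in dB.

Noise floor: N = −174 + 10 log₁₀(B) + NF
10 log₁₀(9.83×10⁷) = 79.93 dB
N = −174 + 79.93 + 5.28 = −88.79 dBm
SNR = P_sig − N = −55.8 − (−88.79) = 32.99 dB → 33.0 dB

33.0 dB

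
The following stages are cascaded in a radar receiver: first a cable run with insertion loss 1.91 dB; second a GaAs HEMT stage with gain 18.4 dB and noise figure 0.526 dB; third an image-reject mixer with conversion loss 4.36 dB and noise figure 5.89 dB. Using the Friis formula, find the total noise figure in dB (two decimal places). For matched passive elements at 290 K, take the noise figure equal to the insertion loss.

Convert to linear (a loss of L dB is a gain of −L dB): F_i = 10^(NF_i/10), G_i = 10^(G_i,dB/10)
  Stage 1: F_1 = 10^(1.91/10) = 1.552, G_1 = 10^(−1.91/10) = 0.6442
  Stage 2: F_2 = 10^(0.526/10) = 1.129, G_2 = 10^(18.4/10) = 69.18
  Stage 3: F_3 = 10^(5.89/10) = 3.882, G_3 = 10^(−4.36/10) = 0.3664
Friis cascade:
  F = 1.552 + (1.129 − 1)/0.6442 + (3.882 − 1)/44.57 = 1.817
NF = 10 log₁₀(1.817) = 2.59 dB

2.59 dB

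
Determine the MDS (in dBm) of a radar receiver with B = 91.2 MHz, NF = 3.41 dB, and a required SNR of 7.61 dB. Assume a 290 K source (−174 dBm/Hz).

−83.4 dBm

Sensitivity = −174 + 10 log₁₀(B) + NF + SNR_min
= −174 + 79.6 + 3.41 + 7.61
= −83.38 dBm → −83.4 dBm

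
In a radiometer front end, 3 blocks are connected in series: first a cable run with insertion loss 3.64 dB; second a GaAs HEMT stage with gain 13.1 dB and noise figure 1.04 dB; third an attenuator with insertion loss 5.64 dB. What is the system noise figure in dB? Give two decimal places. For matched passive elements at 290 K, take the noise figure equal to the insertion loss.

5.10 dB

Convert to linear (a loss of L dB is a gain of −L dB): F_i = 10^(NF_i/10), G_i = 10^(G_i,dB/10)
  Stage 1: F_1 = 10^(3.64/10) = 2.312, G_1 = 10^(−3.64/10) = 0.4325
  Stage 2: F_2 = 10^(1.04/10) = 1.271, G_2 = 10^(13.1/10) = 20.42
  Stage 3: F_3 = 10^(5.64/10) = 3.664, G_3 = 10^(−5.64/10) = 0.2729
Friis cascade:
  F = 2.312 + (1.271 − 1)/0.4325 + (3.664 − 1)/8.831 = 3.239
NF = 10 log₁₀(3.239) = 5.10 dB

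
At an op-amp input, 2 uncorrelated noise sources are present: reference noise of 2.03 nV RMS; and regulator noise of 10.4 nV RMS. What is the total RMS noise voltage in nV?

Uncorrelated sources add in power (mean-square): V_tot = √(ΣV_i²)
V_tot = √[(2.03×10⁻⁹)² + (1.04×10⁻⁸)²] = 1.06×10⁻⁸ V = 10.6 nV

10.6 nV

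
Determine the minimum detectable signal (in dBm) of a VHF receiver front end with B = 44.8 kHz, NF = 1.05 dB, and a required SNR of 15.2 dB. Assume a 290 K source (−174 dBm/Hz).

−111.2 dBm

Sensitivity = −174 + 10 log₁₀(B) + NF + SNR_min
= −174 + 46.51 + 1.05 + 15.2
= −111.24 dBm → −111.2 dBm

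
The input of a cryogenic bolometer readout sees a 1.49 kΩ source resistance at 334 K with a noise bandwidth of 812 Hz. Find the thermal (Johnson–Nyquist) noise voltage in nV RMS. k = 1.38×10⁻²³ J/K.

V_n = √(4kTRB)
4kTRB = 4 × 1.38×10⁻²³ × 334 × 1.49×10³ × 8.12×10² = 2.23×10⁻¹⁴ V²
V_n = √(2.23×10⁻¹⁴) = 1.49×10⁻⁷ V = 149 nV

149 nV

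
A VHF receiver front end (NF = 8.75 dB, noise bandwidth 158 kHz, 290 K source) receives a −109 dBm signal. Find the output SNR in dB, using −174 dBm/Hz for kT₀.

Noise floor: N = −174 + 10 log₁₀(B) + NF
10 log₁₀(1.58×10⁵) = 51.99 dB
N = −174 + 51.99 + 8.75 = −113.26 dBm
SNR = P_sig − N = −109 − (−113.26) = 4.26 dB → 4.3 dB

4.3 dB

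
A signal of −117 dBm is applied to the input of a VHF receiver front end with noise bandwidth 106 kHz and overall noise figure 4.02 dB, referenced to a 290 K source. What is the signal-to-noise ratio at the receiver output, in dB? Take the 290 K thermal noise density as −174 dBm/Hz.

2.7 dB

Noise floor: N = −174 + 10 log₁₀(B) + NF
10 log₁₀(1.06×10⁵) = 50.25 dB
N = −174 + 50.25 + 4.02 = −119.73 dBm
SNR = P_sig − N = −117 − (−119.73) = 2.73 dB → 2.7 dB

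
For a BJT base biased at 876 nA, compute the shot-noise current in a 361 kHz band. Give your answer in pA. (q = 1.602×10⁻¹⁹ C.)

318 pA

I_n = √(2qI·B)
2qI·B = 2 × 1.602×10⁻¹⁹ × 8.76×10⁻⁷ × 3.61×10⁵ = 1.01×10⁻¹⁹ A²
I_n = √(1.01×10⁻¹⁹) = 3.18×10⁻¹⁰ A = 318 pA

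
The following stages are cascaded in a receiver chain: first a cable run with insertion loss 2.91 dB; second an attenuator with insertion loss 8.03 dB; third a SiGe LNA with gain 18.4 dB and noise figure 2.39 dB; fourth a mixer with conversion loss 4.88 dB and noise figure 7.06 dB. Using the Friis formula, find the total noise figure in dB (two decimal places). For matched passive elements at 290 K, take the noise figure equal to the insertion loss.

13.48 dB

Convert to linear (a loss of L dB is a gain of −L dB): F_i = 10^(NF_i/10), G_i = 10^(G_i,dB/10)
  Stage 1: F_1 = 10^(2.91/10) = 1.954, G_1 = 10^(−2.91/10) = 0.5117
  Stage 2: F_2 = 10^(8.03/10) = 6.353, G_2 = 10^(−8.03/10) = 0.1574
  Stage 3: F_3 = 10^(2.39/10) = 1.734, G_3 = 10^(18.4/10) = 69.18
  Stage 4: F_4 = 10^(7.06/10) = 5.082, G_4 = 10^(−4.88/10) = 0.3251
Friis cascade:
  F = 1.954 + (6.353 − 1)/0.5117 + (1.734 − 1)/0.08054 + (5.082 − 1)/5.572 = 22.26
NF = 10 log₁₀(22.26) = 13.48 dB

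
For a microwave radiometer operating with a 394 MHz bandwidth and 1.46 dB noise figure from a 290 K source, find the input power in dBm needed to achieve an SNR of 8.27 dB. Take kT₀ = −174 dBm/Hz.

Sensitivity = −174 + 10 log₁₀(B) + NF + SNR_min
= −174 + 85.95 + 1.46 + 8.27
= −78.32 dBm → −78.3 dBm

−78.3 dBm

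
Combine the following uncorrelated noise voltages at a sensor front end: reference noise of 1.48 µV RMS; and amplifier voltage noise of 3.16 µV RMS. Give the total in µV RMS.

Uncorrelated sources add in power (mean-square): V_tot = √(ΣV_i²)
V_tot = √[(1.48×10⁻⁶)² + (3.16×10⁻⁶)²] = 3.49×10⁻⁶ V = 3.49 µV

3.49 µV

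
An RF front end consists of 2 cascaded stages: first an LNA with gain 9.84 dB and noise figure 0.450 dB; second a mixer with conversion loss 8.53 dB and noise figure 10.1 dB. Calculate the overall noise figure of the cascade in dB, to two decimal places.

Convert to linear (a loss of L dB is a gain of −L dB): F_i = 10^(NF_i/10), G_i = 10^(G_i,dB/10)
  Stage 1: F_1 = 10^(0.450/10) = 1.109, G_1 = 10^(9.84/10) = 9.638
  Stage 2: F_2 = 10^(10.1/10) = 10.23, G_2 = 10^(−8.53/10) = 0.1403
Friis cascade:
  F = 1.109 + (10.23 − 1)/9.638 = 2.067
NF = 10 log₁₀(2.067) = 3.15 dB

3.15 dB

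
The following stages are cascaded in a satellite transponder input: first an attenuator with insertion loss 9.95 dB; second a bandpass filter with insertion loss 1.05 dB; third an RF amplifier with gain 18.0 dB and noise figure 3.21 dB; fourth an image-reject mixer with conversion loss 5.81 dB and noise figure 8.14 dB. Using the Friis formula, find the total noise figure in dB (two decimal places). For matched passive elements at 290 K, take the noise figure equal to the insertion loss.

14.39 dB

Convert to linear (a loss of L dB is a gain of −L dB): F_i = 10^(NF_i/10), G_i = 10^(G_i,dB/10)
  Stage 1: F_1 = 10^(9.95/10) = 9.886, G_1 = 10^(−9.95/10) = 0.1012
  Stage 2: F_2 = 10^(1.05/10) = 1.274, G_2 = 10^(−1.05/10) = 0.7852
  Stage 3: F_3 = 10^(3.21/10) = 2.094, G_3 = 10^(18.0/10) = 63.10
  Stage 4: F_4 = 10^(8.14/10) = 6.516, G_4 = 10^(−5.81/10) = 0.2624
Friis cascade:
  F = 9.886 + (1.274 − 1)/0.1012 + (2.094 − 1)/0.07943 + (6.516 − 1)/5.012 = 27.46
NF = 10 log₁₀(27.46) = 14.39 dB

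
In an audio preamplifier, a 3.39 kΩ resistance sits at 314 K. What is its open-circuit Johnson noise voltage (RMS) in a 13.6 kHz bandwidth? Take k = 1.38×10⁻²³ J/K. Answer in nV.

894 nV

V_n = √(4kTRB)
4kTRB = 4 × 1.38×10⁻²³ × 314 × 3.39×10³ × 1.36×10⁴ = 7.99×10⁻¹³ V²
V_n = √(7.99×10⁻¹³) = 8.94×10⁻⁷ V = 894 nV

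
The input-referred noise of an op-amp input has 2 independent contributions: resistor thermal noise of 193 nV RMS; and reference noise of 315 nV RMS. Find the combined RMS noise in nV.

369 nV

Uncorrelated sources add in power (mean-square): V_tot = √(ΣV_i²)
V_tot = √[(1.93×10⁻⁷)² + (3.15×10⁻⁷)²] = 3.69×10⁻⁷ V = 369 nV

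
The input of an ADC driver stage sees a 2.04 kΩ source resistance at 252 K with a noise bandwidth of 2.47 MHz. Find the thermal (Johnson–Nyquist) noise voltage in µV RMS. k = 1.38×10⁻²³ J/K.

V_n = √(4kTRB)
4kTRB = 4 × 1.38×10⁻²³ × 252 × 2.04×10³ × 2.47×10⁶ = 7.01×10⁻¹¹ V²
V_n = √(7.01×10⁻¹¹) = 8.37×10⁻⁶ V = 8.37 µV

8.37 µV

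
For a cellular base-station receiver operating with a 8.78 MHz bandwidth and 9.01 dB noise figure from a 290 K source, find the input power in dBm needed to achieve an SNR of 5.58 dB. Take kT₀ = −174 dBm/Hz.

−90.0 dBm

Sensitivity = −174 + 10 log₁₀(B) + NF + SNR_min
= −174 + 69.43 + 9.01 + 5.58
= −89.98 dBm → −90.0 dBm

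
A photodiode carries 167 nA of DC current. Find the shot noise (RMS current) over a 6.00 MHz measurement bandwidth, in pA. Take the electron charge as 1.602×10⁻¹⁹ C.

I_n = √(2qI·B)
2qI·B = 2 × 1.602×10⁻¹⁹ × 1.67×10⁻⁷ × 6.00×10⁶ = 3.21×10⁻¹⁹ A²
I_n = √(3.21×10⁻¹⁹) = 5.67×10⁻¹⁰ A = 567 pA

567 pA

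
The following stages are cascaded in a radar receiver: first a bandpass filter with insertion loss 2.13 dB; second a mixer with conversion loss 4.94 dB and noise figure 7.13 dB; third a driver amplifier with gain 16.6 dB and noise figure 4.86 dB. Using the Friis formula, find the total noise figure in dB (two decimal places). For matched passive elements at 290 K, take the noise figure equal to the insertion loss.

12.77 dB

Convert to linear (a loss of L dB is a gain of −L dB): F_i = 10^(NF_i/10), G_i = 10^(G_i,dB/10)
  Stage 1: F_1 = 10^(2.13/10) = 1.633, G_1 = 10^(−2.13/10) = 0.6124
  Stage 2: F_2 = 10^(7.13/10) = 5.164, G_2 = 10^(−4.94/10) = 0.3206
  Stage 3: F_3 = 10^(4.86/10) = 3.062, G_3 = 10^(16.6/10) = 45.71
Friis cascade:
  F = 1.633 + (5.164 − 1)/0.6124 + (3.062 − 1)/0.1963 = 18.94
NF = 10 log₁₀(18.94) = 12.77 dB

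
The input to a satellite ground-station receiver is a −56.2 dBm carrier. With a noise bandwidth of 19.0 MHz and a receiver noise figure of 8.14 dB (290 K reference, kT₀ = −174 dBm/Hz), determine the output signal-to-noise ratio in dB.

Noise floor: N = −174 + 10 log₁₀(B) + NF
10 log₁₀(1.90×10⁷) = 72.79 dB
N = −174 + 72.79 + 8.14 = −93.07 dBm
SNR = P_sig − N = −56.2 − (−93.07) = 36.87 dB → 36.9 dB

36.9 dB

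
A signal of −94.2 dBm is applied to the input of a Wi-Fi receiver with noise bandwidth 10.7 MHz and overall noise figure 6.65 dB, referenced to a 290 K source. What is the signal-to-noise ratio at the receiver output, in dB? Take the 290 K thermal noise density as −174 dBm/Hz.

Noise floor: N = −174 + 10 log₁₀(B) + NF
10 log₁₀(1.07×10⁷) = 70.29 dB
N = −174 + 70.29 + 6.65 = −97.06 dBm
SNR = P_sig − N = −94.2 − (−97.06) = 2.86 dB → 2.9 dB

2.9 dB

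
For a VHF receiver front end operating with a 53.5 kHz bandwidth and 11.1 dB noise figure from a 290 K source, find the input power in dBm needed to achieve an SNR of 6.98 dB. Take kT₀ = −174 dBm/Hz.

−108.6 dBm

Sensitivity = −174 + 10 log₁₀(B) + NF + SNR_min
= −174 + 47.28 + 11.1 + 6.98
= −108.64 dBm → −108.6 dBm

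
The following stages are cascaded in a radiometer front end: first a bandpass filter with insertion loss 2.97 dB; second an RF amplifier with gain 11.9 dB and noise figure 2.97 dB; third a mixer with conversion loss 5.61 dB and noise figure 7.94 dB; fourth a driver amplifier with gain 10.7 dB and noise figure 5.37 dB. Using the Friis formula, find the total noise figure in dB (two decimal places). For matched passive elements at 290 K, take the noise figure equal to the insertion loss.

7.58 dB

Convert to linear (a loss of L dB is a gain of −L dB): F_i = 10^(NF_i/10), G_i = 10^(G_i,dB/10)
  Stage 1: F_1 = 10^(2.97/10) = 1.982, G_1 = 10^(−2.97/10) = 0.5047
  Stage 2: F_2 = 10^(2.97/10) = 1.982, G_2 = 10^(11.9/10) = 15.49
  Stage 3: F_3 = 10^(7.94/10) = 6.223, G_3 = 10^(−5.61/10) = 0.2748
  Stage 4: F_4 = 10^(5.37/10) = 3.443, G_4 = 10^(10.7/10) = 11.75
Friis cascade:
  F = 1.982 + (1.982 − 1)/0.5047 + (6.223 − 1)/7.816 + (3.443 − 1)/2.148 = 5.732
NF = 10 log₁₀(5.732) = 7.58 dB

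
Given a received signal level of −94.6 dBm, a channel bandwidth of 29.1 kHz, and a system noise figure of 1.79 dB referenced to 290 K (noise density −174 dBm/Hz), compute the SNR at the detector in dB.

33.0 dB

Noise floor: N = −174 + 10 log₁₀(B) + NF
10 log₁₀(2.91×10⁴) = 44.64 dB
N = −174 + 44.64 + 1.79 = −127.57 dBm
SNR = P_sig − N = −94.6 − (−127.57) = 32.97 dB → 33.0 dB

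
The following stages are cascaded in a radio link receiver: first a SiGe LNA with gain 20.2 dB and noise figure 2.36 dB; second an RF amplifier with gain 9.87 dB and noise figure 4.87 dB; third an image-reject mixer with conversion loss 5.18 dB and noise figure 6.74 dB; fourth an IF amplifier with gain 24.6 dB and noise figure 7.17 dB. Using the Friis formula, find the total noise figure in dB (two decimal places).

2.45 dB

Convert to linear (a loss of L dB is a gain of −L dB): F_i = 10^(NF_i/10), G_i = 10^(G_i,dB/10)
  Stage 1: F_1 = 10^(2.36/10) = 1.722, G_1 = 10^(20.2/10) = 104.7
  Stage 2: F_2 = 10^(4.87/10) = 3.069, G_2 = 10^(9.87/10) = 9.705
  Stage 3: F_3 = 10^(6.74/10) = 4.721, G_3 = 10^(−5.18/10) = 0.3034
  Stage 4: F_4 = 10^(7.17/10) = 5.212, G_4 = 10^(24.6/10) = 288.4
Friis cascade:
  F = 1.722 + (3.069 − 1)/104.7 + (4.721 − 1)/1016 + (5.212 − 1)/308.3 = 1.759
NF = 10 log₁₀(1.759) = 2.45 dB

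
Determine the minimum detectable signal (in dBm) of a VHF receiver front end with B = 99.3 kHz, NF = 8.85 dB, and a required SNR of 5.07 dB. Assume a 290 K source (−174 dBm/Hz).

Sensitivity = −174 + 10 log₁₀(B) + NF + SNR_min
= −174 + 49.97 + 8.85 + 5.07
= −110.11 dBm → −110.1 dBm

−110.1 dBm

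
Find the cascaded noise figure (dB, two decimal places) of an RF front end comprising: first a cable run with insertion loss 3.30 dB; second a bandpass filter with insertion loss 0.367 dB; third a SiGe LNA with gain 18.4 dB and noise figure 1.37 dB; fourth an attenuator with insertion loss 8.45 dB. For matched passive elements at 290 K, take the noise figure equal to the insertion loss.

Convert to linear (a loss of L dB is a gain of −L dB): F_i = 10^(NF_i/10), G_i = 10^(G_i,dB/10)
  Stage 1: F_1 = 10^(3.30/10) = 2.138, G_1 = 10^(−3.30/10) = 0.4677
  Stage 2: F_2 = 10^(0.367/10) = 1.088, G_2 = 10^(−0.367/10) = 0.9190
  Stage 3: F_3 = 10^(1.37/10) = 1.371, G_3 = 10^(18.4/10) = 69.18
  Stage 4: F_4 = 10^(8.45/10) = 6.998, G_4 = 10^(−8.45/10) = 0.1429
Friis cascade:
  F = 2.138 + (1.088 − 1)/0.4677 + (1.371 − 1)/0.4298 + (6.998 − 1)/29.74 = 3.391
NF = 10 log₁₀(3.391) = 5.30 dB

5.30 dB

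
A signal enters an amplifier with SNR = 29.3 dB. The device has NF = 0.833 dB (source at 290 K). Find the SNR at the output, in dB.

By definition F = SNR_in/SNR_out, so in dB: SNR_out = SNR_in − NF
SNR_out = 29.3 − 0.833 = 28.467 dB

28.467 dB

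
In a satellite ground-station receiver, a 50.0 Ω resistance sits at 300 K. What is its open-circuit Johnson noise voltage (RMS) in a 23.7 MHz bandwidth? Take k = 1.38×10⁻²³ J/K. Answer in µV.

V_n = √(4kTRB)
4kTRB = 4 × 1.38×10⁻²³ × 300 × 5.00×10¹ × 2.37×10⁷ = 1.96×10⁻¹¹ V²
V_n = √(1.96×10⁻¹¹) = 4.43×10⁻⁶ V = 4.43 µV

4.43 µV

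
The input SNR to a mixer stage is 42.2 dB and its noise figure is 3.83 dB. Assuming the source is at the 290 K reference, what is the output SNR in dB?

38.37 dB

By definition F = SNR_in/SNR_out, so in dB: SNR_out = SNR_in − NF
SNR_out = 42.2 − 3.83 = 38.37 dB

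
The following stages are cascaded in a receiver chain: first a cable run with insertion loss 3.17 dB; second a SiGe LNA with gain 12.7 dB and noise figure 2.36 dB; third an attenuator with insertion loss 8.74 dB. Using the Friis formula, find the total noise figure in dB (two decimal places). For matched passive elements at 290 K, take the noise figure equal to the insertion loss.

Convert to linear (a loss of L dB is a gain of −L dB): F_i = 10^(NF_i/10), G_i = 10^(G_i,dB/10)
  Stage 1: F_1 = 10^(3.17/10) = 2.075, G_1 = 10^(−3.17/10) = 0.4819
  Stage 2: F_2 = 10^(2.36/10) = 1.722, G_2 = 10^(12.7/10) = 18.62
  Stage 3: F_3 = 10^(8.74/10) = 7.482, G_3 = 10^(−8.74/10) = 0.1337
Friis cascade:
  F = 2.075 + (1.722 − 1)/0.4819 + (7.482 − 1)/8.974 = 4.295
NF = 10 log₁₀(4.295) = 6.33 dB

6.33 dB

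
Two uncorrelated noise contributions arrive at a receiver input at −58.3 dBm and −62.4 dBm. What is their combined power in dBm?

Convert to linear, add, convert back:
P₁ = 1.48×10⁻⁹ W, P₂ = 5.75×10⁻¹⁰ W
P_tot = 2.05×10⁻⁹ W → 10 log₁₀(P_tot / 10⁻³) = −56.9 dBm

−56.9 dBm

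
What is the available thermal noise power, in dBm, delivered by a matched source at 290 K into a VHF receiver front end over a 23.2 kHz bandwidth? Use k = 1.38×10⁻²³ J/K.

−130.3 dBm

P_n = kTB = 1.38×10⁻²³ × 290 × 2.32×10⁴ = 9.28×10⁻¹⁷ W
In dBm: 10 log₁₀(9.28×10⁻¹⁷ / 10⁻³) = −130.3 dBm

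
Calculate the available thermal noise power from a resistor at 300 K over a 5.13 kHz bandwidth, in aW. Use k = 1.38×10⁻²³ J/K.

P_n = kTB = 1.38×10⁻²³ × 300 × 5.13×10³ = 2.12×10⁻¹⁷ W = 21.2 aW

21.2 aW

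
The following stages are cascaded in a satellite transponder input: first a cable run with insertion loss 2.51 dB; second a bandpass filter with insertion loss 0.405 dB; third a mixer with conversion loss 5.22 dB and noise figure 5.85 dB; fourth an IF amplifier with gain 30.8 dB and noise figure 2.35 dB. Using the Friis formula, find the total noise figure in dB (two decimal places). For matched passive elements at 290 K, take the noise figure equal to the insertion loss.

10.86 dB

Convert to linear (a loss of L dB is a gain of −L dB): F_i = 10^(NF_i/10), G_i = 10^(G_i,dB/10)
  Stage 1: F_1 = 10^(2.51/10) = 1.782, G_1 = 10^(−2.51/10) = 0.5610
  Stage 2: F_2 = 10^(0.405/10) = 1.098, G_2 = 10^(−0.405/10) = 0.9110
  Stage 3: F_3 = 10^(5.85/10) = 3.846, G_3 = 10^(−5.22/10) = 0.3006
  Stage 4: F_4 = 10^(2.35/10) = 1.718, G_4 = 10^(30.8/10) = 1202
Friis cascade:
  F = 1.782 + (1.098 − 1)/0.5610 + (3.846 − 1)/0.5111 + (1.718 − 1)/0.1536 = 12.20
NF = 10 log₁₀(12.20) = 10.86 dB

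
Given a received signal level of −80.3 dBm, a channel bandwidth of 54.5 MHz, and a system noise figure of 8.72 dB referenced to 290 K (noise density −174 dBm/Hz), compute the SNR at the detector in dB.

7.6 dB

Noise floor: N = −174 + 10 log₁₀(B) + NF
10 log₁₀(5.45×10⁷) = 77.36 dB
N = −174 + 77.36 + 8.72 = −87.92 dBm
SNR = P_sig − N = −80.3 − (−87.92) = 7.62 dB → 7.6 dB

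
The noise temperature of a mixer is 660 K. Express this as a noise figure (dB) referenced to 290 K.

5.15 dB

F = 1 + T_e/T₀ = 1 + 660/290 = 3.27586
NF = 10 log₁₀(3.27586) = 5.15 dB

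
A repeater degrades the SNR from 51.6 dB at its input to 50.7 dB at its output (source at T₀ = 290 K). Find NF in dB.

NF (dB) = SNR_in(dB) − SNR_out(dB) when the source is at T₀
NF = 51.6 − 50.7 = 0.9 dB

0.9 dB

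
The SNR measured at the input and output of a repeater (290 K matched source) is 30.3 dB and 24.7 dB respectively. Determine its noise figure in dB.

NF (dB) = SNR_in(dB) − SNR_out(dB) when the source is at T₀
NF = 30.3 − 24.7 = 5.6 dB

5.6 dB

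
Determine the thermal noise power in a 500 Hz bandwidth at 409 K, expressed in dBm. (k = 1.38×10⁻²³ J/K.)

−145.5 dBm

P_n = kTB = 1.38×10⁻²³ × 409 × 5.00×10² = 2.82×10⁻¹⁸ W
In dBm: 10 log₁₀(2.82×10⁻¹⁸ / 10⁻³) = −145.5 dBm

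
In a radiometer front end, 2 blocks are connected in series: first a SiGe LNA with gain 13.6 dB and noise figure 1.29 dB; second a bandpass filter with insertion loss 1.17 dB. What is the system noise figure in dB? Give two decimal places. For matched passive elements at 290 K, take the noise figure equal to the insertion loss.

1.33 dB

Convert to linear (a loss of L dB is a gain of −L dB): F_i = 10^(NF_i/10), G_i = 10^(G_i,dB/10)
  Stage 1: F_1 = 10^(1.29/10) = 1.346, G_1 = 10^(13.6/10) = 22.91
  Stage 2: F_2 = 10^(1.17/10) = 1.309, G_2 = 10^(−1.17/10) = 0.7638
Friis cascade:
  F = 1.346 + (1.309 − 1)/22.91 = 1.359
NF = 10 log₁₀(1.359) = 1.33 dB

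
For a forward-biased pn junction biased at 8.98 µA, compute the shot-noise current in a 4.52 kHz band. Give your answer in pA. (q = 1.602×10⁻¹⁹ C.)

I_n = √(2qI·B)
2qI·B = 2 × 1.602×10⁻¹⁹ × 8.98×10⁻⁶ × 4.52×10³ = 1.30×10⁻²⁰ A²
I_n = √(1.30×10⁻²⁰) = 1.14×10⁻¹⁰ A = 114 pA

114 pA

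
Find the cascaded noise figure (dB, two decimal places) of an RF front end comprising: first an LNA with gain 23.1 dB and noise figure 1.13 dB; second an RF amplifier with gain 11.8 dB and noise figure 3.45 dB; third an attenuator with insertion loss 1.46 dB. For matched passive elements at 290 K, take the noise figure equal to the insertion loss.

1.15 dB

Convert to linear (a loss of L dB is a gain of −L dB): F_i = 10^(NF_i/10), G_i = 10^(G_i,dB/10)
  Stage 1: F_1 = 10^(1.13/10) = 1.297, G_1 = 10^(23.1/10) = 204.2
  Stage 2: F_2 = 10^(3.45/10) = 2.213, G_2 = 10^(11.8/10) = 15.14
  Stage 3: F_3 = 10^(1.46/10) = 1.400, G_3 = 10^(−1.46/10) = 0.7145
Friis cascade:
  F = 1.297 + (2.213 − 1)/204.2 + (1.400 − 1)/3090 = 1.303
NF = 10 log₁₀(1.303) = 1.15 dB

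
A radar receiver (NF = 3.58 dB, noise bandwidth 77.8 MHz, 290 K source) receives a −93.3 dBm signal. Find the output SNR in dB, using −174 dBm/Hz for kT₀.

Noise floor: N = −174 + 10 log₁₀(B) + NF
10 log₁₀(7.78×10⁷) = 78.91 dB
N = −174 + 78.91 + 3.58 = −91.51 dBm
SNR = P_sig − N = −93.3 − (−91.51) = −1.79 dB → −1.8 dB

−1.8 dB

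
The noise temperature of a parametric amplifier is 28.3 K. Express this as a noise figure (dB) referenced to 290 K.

0.404 dB

F = 1 + T_e/T₀ = 1 + 28.3/290 = 1.09759
NF = 10 log₁₀(1.09759) = 0.404 dB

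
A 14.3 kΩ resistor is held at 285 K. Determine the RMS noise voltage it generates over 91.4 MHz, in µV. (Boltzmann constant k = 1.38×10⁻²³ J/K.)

V_n = √(4kTRB)
4kTRB = 4 × 1.38×10⁻²³ × 285 × 1.43×10⁴ × 9.14×10⁷ = 2.06×10⁻⁸ V²
V_n = √(2.06×10⁻⁸) = 1.43×10⁻⁴ V = 143 µV

143 µV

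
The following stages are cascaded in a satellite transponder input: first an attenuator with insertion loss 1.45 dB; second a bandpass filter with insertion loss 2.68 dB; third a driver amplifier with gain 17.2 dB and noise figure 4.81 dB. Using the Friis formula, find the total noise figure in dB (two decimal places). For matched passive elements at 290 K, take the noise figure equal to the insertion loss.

Convert to linear (a loss of L dB is a gain of −L dB): F_i = 10^(NF_i/10), G_i = 10^(G_i,dB/10)
  Stage 1: F_1 = 10^(1.45/10) = 1.396, G_1 = 10^(−1.45/10) = 0.7161
  Stage 2: F_2 = 10^(2.68/10) = 1.854, G_2 = 10^(−2.68/10) = 0.5395
  Stage 3: F_3 = 10^(4.81/10) = 3.027, G_3 = 10^(17.2/10) = 52.48
Friis cascade:
  F = 1.396 + (1.854 − 1)/0.7161 + (3.027 − 1)/0.3864 = 7.834
NF = 10 log₁₀(7.834) = 8.94 dB

8.94 dB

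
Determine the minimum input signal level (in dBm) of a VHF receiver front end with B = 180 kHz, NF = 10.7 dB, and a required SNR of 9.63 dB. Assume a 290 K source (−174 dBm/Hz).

−101.1 dBm

Sensitivity = −174 + 10 log₁₀(B) + NF + SNR_min
= −174 + 52.55 + 10.7 + 9.63
= −101.12 dBm → −101.1 dBm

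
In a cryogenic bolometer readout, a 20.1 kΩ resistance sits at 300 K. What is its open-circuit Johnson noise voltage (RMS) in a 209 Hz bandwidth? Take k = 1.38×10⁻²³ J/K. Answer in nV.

264 nV

V_n = √(4kTRB)
4kTRB = 4 × 1.38×10⁻²³ × 300 × 2.01×10⁴ × 2.09×10² = 6.96×10⁻¹⁴ V²
V_n = √(6.96×10⁻¹⁴) = 2.64×10⁻⁷ V = 264 nV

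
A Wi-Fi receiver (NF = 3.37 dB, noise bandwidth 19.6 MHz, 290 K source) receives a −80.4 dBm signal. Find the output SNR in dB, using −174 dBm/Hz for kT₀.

17.3 dB

Noise floor: N = −174 + 10 log₁₀(B) + NF
10 log₁₀(1.96×10⁷) = 72.92 dB
N = −174 + 72.92 + 3.37 = −97.71 dBm
SNR = P_sig − N = −80.4 − (−97.71) = 17.31 dB → 17.3 dB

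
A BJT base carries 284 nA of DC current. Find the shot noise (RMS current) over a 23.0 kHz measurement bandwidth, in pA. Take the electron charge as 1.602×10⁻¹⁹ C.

I_n = √(2qI·B)
2qI·B = 2 × 1.602×10⁻¹⁹ × 2.84×10⁻⁷ × 2.30×10⁴ = 2.09×10⁻²¹ A²
I_n = √(2.09×10⁻²¹) = 4.57×10⁻¹¹ A = 45.7 pA

45.7 pA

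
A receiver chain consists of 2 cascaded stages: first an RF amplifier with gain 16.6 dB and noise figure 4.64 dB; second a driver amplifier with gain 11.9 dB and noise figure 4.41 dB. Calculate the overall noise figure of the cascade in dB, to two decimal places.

Convert to linear (a loss of L dB is a gain of −L dB): F_i = 10^(NF_i/10), G_i = 10^(G_i,dB/10)
  Stage 1: F_1 = 10^(4.64/10) = 2.911, G_1 = 10^(16.6/10) = 45.71
  Stage 2: F_2 = 10^(4.41/10) = 2.761, G_2 = 10^(11.9/10) = 15.49
Friis cascade:
  F = 2.911 + (2.761 − 1)/45.71 = 2.949
NF = 10 log₁₀(2.949) = 4.70 dB

4.70 dB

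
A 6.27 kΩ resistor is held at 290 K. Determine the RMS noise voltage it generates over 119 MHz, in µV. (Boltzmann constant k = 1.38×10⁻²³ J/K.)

109 µV

V_n = √(4kTRB)
4kTRB = 4 × 1.38×10⁻²³ × 290 × 6.27×10³ × 1.19×10⁸ = 1.19×10⁻⁸ V²
V_n = √(1.19×10⁻⁸) = 1.09×10⁻⁴ V = 109 µV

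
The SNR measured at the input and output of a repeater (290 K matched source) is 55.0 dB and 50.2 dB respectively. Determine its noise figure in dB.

4.8 dB

NF (dB) = SNR_in(dB) − SNR_out(dB) when the source is at T₀
NF = 55.0 − 50.2 = 4.8 dB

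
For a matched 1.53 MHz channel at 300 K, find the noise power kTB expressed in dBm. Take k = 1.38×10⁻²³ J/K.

P_n = kTB = 1.38×10⁻²³ × 300 × 1.53×10⁶ = 6.33×10⁻¹⁵ W
In dBm: 10 log₁₀(6.33×10⁻¹⁵ / 10⁻³) = −112.0 dBm

−112.0 dBm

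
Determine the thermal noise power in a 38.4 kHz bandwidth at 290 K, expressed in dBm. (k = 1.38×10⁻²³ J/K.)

−128.1 dBm

P_n = kTB = 1.38×10⁻²³ × 290 × 3.84×10⁴ = 1.54×10⁻¹⁶ W
In dBm: 10 log₁₀(1.54×10⁻¹⁶ / 10⁻³) = −128.1 dBm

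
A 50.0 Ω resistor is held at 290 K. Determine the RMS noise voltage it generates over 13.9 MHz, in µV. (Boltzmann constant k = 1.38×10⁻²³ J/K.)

3.34 µV

V_n = √(4kTRB)
4kTRB = 4 × 1.38×10⁻²³ × 290 × 5.00×10¹ × 1.39×10⁷ = 1.11×10⁻¹¹ V²
V_n = √(1.11×10⁻¹¹) = 3.34×10⁻⁶ V = 3.34 µV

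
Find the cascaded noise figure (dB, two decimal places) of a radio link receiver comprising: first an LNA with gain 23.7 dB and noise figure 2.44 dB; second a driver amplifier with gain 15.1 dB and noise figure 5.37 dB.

Convert to linear (a loss of L dB is a gain of −L dB): F_i = 10^(NF_i/10), G_i = 10^(G_i,dB/10)
  Stage 1: F_1 = 10^(2.44/10) = 1.754, G_1 = 10^(23.7/10) = 234.4
  Stage 2: F_2 = 10^(5.37/10) = 3.443, G_2 = 10^(15.1/10) = 32.36
Friis cascade:
  F = 1.754 + (3.443 − 1)/234.4 = 1.764
NF = 10 log₁₀(1.764) = 2.47 dB

2.47 dB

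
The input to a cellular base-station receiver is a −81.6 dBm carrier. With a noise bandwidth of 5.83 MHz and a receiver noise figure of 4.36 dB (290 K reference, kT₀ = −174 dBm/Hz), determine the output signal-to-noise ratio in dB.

20.4 dB

Noise floor: N = −174 + 10 log₁₀(B) + NF
10 log₁₀(5.83×10⁶) = 67.66 dB
N = −174 + 67.66 + 4.36 = −101.98 dBm
SNR = P_sig − N = −81.6 − (−101.98) = 20.38 dB → 20.4 dB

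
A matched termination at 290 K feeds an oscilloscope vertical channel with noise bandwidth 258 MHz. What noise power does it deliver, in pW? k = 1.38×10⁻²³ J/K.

1.03 pW

P_n = kTB = 1.38×10⁻²³ × 290 × 2.58×10⁸ = 1.03×10⁻¹² W = 1.03 pW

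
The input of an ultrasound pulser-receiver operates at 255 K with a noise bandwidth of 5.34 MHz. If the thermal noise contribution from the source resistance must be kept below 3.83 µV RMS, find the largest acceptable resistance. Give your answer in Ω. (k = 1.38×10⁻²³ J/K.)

Johnson–Nyquist: V_n = √(4kTRB) ⇒ R = V_n² / (4kTB)
4kTB = 4 × 1.38×10⁻²³ × 255 × 5.34×10⁶ = 7.52×10⁻¹⁴
R = (3.83×10⁻⁶)² / 7.52×10⁻¹⁴ = 1.95×10² Ω = 195 Ω

195 Ω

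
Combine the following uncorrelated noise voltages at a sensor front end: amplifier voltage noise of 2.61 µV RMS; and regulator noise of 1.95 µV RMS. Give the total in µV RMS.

3.26 µV

Uncorrelated sources add in power (mean-square): V_tot = √(ΣV_i²)
V_tot = √[(2.61×10⁻⁶)² + (1.95×10⁻⁶)²] = 3.26×10⁻⁶ V = 3.26 µV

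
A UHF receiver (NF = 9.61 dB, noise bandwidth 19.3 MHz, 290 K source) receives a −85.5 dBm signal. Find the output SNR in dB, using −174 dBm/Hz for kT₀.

6.0 dB

Noise floor: N = −174 + 10 log₁₀(B) + NF
10 log₁₀(1.93×10⁷) = 72.86 dB
N = −174 + 72.86 + 9.61 = −91.53 dBm
SNR = P_sig − N = −85.5 − (−91.53) = 6.03 dB → 6.0 dB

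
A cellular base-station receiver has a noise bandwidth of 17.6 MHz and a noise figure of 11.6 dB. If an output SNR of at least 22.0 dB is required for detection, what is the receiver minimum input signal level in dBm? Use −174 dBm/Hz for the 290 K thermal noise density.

Sensitivity = −174 + 10 log₁₀(B) + NF + SNR_min
= −174 + 72.46 + 11.6 + 22.0
= −67.94 dBm → −67.9 dBm

−67.9 dBm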